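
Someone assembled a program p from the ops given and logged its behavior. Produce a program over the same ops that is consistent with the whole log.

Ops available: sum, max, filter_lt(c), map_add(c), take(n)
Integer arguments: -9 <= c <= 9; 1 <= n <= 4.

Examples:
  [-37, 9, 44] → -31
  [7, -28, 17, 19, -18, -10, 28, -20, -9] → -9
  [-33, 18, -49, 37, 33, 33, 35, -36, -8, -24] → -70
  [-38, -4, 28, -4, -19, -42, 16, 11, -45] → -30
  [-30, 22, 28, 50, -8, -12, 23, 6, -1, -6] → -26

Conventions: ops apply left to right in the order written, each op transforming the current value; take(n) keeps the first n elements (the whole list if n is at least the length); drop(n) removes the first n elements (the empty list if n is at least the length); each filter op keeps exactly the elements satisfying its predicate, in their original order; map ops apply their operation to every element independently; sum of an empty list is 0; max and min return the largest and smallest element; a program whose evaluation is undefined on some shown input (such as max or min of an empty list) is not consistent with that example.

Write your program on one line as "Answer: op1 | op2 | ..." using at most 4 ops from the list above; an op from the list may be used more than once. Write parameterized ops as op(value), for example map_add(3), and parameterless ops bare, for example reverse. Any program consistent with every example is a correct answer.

filter_lt(8) | take(2) | map_add(6) | sum

Check, running the answer program on each example:
  [-37, 9, 44] -> [-37] -> [-37] -> [-31] -> -31
  [7, -28, 17, 19, -18, -10, 28, -20, -9] -> [7, -28, -18, -10, -20, -9] -> [7, -28] -> [13, -22] -> -9
  [-33, 18, -49, 37, 33, 33, 35, -36, -8, -24] -> [-33, -49, -36, -8, -24] -> [-33, -49] -> [-27, -43] -> -70
  [-38, -4, 28, -4, -19, -42, 16, 11, -45] -> [-38, -4, -4, -19, -42, -45] -> [-38, -4] -> [-32, 2] -> -30
  [-30, 22, 28, 50, -8, -12, 23, 6, -1, -6] -> [-30, -8, -12, 6, -1, -6] -> [-30, -8] -> [-24, -2] -> -26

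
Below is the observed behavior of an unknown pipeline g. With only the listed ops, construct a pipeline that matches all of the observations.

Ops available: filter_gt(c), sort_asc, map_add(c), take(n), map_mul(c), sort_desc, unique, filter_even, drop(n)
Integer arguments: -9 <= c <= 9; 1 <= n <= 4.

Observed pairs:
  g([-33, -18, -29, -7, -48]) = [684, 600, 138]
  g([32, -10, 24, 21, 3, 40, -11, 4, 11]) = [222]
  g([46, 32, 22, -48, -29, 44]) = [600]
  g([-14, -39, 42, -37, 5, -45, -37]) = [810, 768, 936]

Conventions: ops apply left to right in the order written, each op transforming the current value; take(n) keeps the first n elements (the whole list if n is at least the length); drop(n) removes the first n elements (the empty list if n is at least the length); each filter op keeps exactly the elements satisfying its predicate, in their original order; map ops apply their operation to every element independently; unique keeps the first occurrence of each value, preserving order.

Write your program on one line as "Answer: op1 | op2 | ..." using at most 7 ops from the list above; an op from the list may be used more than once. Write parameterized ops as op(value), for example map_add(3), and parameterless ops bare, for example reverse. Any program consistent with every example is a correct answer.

unique | map_mul(-7) | filter_gt(-6) | map_mul(3) | map_add(-9) | filter_even

Check, running the answer program on each example:
  [-33, -18, -29, -7, -48] -> [-33, -18, -29, -7, -48] -> [231, 126, 203, 49, 336] -> [231, 126, 203, 49, 336] -> [693, 378, 609, 147, 1008] -> [684, 369, 600, 138, 999] -> [684, 600, 138]
  [32, -10, 24, 21, 3, 40, -11, 4, 11] -> [32, -10, 24, 21, 3, 40, -11, 4, 11] -> [-224, 70, -168, -147, -21, -280, 77, -28, -77] -> [70, 77] -> [210, 231] -> [201, 222] -> [222]
  [46, 32, 22, -48, -29, 44] -> [46, 32, 22, -48, -29, 44] -> [-322, -224, -154, 336, 203, -308] -> [336, 203] -> [1008, 609] -> [999, 600] -> [600]
  [-14, -39, 42, -37, 5, -45, -37] -> [-14, -39, 42, -37, 5, -45] -> [98, 273, -294, 259, -35, 315] -> [98, 273, 259, 315] -> [294, 819, 777, 945] -> [285, 810, 768, 936] -> [810, 768, 936]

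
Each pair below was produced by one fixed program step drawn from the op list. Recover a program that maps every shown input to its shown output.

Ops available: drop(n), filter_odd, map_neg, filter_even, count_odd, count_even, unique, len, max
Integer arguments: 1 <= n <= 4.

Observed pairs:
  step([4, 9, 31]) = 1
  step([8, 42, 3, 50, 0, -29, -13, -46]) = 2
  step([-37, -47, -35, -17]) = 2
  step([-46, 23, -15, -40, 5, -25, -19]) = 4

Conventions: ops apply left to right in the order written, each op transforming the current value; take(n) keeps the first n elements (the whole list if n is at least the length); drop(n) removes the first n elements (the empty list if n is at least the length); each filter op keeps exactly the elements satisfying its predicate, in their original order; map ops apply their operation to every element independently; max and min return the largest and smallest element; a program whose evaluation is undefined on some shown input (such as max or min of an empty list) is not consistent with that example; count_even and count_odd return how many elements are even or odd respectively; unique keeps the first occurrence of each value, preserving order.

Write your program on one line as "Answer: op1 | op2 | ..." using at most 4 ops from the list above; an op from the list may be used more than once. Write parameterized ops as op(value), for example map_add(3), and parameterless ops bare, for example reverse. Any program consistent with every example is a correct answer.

drop(1) | filter_odd | drop(1) | len

Check, running the answer program on each example:
  [4, 9, 31] -> [9, 31] -> [9, 31] -> [31] -> 1
  [8, 42, 3, 50, 0, -29, -13, -46] -> [42, 3, 50, 0, -29, -13, -46] -> [3, -29, -13] -> [-29, -13] -> 2
  [-37, -47, -35, -17] -> [-47, -35, -17] -> [-47, -35, -17] -> [-35, -17] -> 2
  [-46, 23, -15, -40, 5, -25, -19] -> [23, -15, -40, 5, -25, -19] -> [23, -15, 5, -25, -19] -> [-15, 5, -25, -19] -> 4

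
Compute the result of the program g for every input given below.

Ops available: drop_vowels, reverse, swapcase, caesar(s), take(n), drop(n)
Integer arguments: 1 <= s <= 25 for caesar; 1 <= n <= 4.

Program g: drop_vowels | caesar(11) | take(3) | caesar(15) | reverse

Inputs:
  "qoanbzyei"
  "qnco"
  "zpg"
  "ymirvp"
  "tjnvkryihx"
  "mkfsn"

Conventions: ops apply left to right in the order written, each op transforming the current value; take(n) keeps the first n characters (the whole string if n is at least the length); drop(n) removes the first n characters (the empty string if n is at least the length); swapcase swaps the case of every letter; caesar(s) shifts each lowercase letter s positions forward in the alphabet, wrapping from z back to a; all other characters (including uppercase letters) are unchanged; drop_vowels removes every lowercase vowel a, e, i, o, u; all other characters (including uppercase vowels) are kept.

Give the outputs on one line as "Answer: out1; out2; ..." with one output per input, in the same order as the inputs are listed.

"bnq"; "cnq"; "gpz"; "rmy"; "njt"; "fkm"

Execution, op by op:
  "qoanbzyei" -> "qnbzy" -> "bymkj" -> "bym" -> "qnb" -> "bnq"
  "qnco" -> "qnc" -> "byn" -> "byn" -> "qnc" -> "cnq"
  "zpg" -> "zpg" -> "kar" -> "kar" -> "zpg" -> "gpz"
  "ymirvp" -> "ymrvp" -> "jxcga" -> "jxc" -> "ymr" -> "rmy"
  "tjnvkryihx" -> "tjnvkryhx" -> "euygvcjsi" -> "euy" -> "tjn" -> "njt"
  "mkfsn" -> "mkfsn" -> "xvqdy" -> "xvq" -> "mkf" -> "fkm"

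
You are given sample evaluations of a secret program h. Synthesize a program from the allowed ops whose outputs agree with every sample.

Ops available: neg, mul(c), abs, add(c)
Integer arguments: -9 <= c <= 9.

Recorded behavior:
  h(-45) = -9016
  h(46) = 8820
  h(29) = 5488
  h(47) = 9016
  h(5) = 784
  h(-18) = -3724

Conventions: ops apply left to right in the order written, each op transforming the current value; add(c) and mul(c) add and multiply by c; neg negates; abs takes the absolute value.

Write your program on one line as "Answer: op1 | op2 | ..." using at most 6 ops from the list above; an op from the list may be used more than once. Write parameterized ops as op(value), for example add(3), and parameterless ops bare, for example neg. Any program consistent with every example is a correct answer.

add(-1) | mul(-4) | mul(7) | neg | mul(7)

Check, running the answer program on each example:
  -45 -> -46 -> 184 -> 1288 -> -1288 -> -9016
  46 -> 45 -> -180 -> -1260 -> 1260 -> 8820
  29 -> 28 -> -112 -> -784 -> 784 -> 5488
  47 -> 46 -> -184 -> -1288 -> 1288 -> 9016
  5 -> 4 -> -16 -> -112 -> 112 -> 784
  -18 -> -19 -> 76 -> 532 -> -532 -> -3724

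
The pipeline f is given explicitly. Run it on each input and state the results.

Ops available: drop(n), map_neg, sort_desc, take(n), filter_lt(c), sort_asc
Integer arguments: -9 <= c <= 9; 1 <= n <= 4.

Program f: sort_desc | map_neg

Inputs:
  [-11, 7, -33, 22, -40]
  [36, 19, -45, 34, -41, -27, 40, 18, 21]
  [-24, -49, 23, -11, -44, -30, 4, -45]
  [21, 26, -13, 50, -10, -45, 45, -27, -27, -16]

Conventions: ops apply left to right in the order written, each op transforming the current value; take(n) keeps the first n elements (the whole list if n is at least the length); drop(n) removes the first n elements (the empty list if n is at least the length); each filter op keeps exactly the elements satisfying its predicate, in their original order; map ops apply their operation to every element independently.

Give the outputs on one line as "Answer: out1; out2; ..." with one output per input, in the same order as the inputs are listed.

[-22, -7, 11, 33, 40]; [-40, -36, -34, -21, -19, -18, 27, 41, 45]; [-23, -4, 11, 24, 30, 44, 45, 49]; [-50, -45, -26, -21, 10, 13, 16, 27, 27, 45]

Execution, op by op:
  [-11, 7, -33, 22, -40] -> [22, 7, -11, -33, -40] -> [-22, -7, 11, 33, 40]
  [36, 19, -45, 34, -41, -27, 40, 18, 21] -> [40, 36, 34, 21, 19, 18, -27, -41, -45] -> [-40, -36, -34, -21, -19, -18, 27, 41, 45]
  [-24, -49, 23, -11, -44, -30, 4, -45] -> [23, 4, -11, -24, -30, -44, -45, -49] -> [-23, -4, 11, 24, 30, 44, 45, 49]
  [21, 26, -13, 50, -10, -45, 45, -27, -27, -16] -> [50, 45, 26, 21, -10, -13, -16, -27, -27, -45] -> [-50, -45, -26, -21, 10, 13, 16, 27, 27, 45]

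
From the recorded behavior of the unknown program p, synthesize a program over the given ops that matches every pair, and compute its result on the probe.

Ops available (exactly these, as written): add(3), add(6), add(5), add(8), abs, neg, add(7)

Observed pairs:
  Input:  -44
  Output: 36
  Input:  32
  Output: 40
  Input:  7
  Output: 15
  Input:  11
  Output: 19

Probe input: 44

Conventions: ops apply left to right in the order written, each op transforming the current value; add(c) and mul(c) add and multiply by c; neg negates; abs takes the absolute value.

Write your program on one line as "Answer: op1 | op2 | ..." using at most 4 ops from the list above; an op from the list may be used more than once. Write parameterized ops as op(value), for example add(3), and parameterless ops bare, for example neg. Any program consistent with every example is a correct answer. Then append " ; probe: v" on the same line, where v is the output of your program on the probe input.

add(8) | neg | abs ; probe: 52

Check, running the answer program on each example:
  -44 -> -36 -> 36 -> 36
  32 -> 40 -> -40 -> 40
  7 -> 15 -> -15 -> 15
  11 -> 19 -> -19 -> 19
  probe: 44 -> 52 -> -52 -> 52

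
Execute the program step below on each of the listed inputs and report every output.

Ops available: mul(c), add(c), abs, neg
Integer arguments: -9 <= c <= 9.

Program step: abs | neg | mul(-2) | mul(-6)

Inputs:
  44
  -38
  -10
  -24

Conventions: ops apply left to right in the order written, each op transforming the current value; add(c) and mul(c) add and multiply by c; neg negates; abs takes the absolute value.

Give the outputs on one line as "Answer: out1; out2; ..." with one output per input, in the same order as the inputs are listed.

-528; -456; -120; -288

Execution, op by op:
  44 -> 44 -> -44 -> 88 -> -528
  -38 -> 38 -> -38 -> 76 -> -456
  -10 -> 10 -> -10 -> 20 -> -120
  -24 -> 24 -> -24 -> 48 -> -288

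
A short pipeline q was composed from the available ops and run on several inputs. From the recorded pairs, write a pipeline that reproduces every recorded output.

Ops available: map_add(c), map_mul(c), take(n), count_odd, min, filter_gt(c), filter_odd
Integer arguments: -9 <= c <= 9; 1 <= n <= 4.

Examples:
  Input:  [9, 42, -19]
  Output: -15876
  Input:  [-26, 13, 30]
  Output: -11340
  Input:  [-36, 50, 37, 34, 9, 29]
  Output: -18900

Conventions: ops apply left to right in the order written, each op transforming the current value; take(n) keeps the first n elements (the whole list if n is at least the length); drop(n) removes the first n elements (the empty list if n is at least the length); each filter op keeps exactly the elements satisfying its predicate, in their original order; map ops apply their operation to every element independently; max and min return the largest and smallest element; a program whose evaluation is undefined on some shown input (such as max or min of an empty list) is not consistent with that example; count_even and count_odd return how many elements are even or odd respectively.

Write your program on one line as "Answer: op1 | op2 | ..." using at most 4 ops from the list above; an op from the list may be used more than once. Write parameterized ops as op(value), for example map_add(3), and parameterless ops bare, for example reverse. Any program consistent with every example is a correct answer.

map_mul(-6) | map_mul(-7) | map_mul(-9) | min

Check, running the answer program on each example:
  [9, 42, -19] -> [-54, -252, 114] -> [378, 1764, -798] -> [-3402, -15876, 7182] -> -15876
  [-26, 13, 30] -> [156, -78, -180] -> [-1092, 546, 1260] -> [9828, -4914, -11340] -> -11340
  [-36, 50, 37, 34, 9, 29] -> [216, -300, -222, -204, -54, -174] -> [-1512, 2100, 1554, 1428, 378, 1218] -> [13608, -18900, -13986, -12852, -3402, -10962] -> -18900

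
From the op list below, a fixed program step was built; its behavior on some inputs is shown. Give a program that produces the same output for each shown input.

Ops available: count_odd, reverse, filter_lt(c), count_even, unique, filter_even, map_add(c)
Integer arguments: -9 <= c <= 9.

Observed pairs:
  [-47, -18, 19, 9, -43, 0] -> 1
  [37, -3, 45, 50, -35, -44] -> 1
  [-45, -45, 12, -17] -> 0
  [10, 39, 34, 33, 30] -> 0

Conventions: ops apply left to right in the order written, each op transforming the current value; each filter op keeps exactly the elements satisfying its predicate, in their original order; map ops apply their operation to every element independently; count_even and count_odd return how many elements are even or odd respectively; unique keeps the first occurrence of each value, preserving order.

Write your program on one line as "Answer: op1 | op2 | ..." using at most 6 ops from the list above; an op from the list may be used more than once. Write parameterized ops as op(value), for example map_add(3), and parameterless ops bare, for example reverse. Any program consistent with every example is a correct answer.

filter_lt(9) | map_add(6) | filter_lt(-4) | unique | count_even

Check, running the answer program on each example:
  [-47, -18, 19, 9, -43, 0] -> [-47, -18, -43, 0] -> [-41, -12, -37, 6] -> [-41, -12, -37] -> [-41, -12, -37] -> 1
  [37, -3, 45, 50, -35, -44] -> [-3, -35, -44] -> [3, -29, -38] -> [-29, -38] -> [-29, -38] -> 1
  [-45, -45, 12, -17] -> [-45, -45, -17] -> [-39, -39, -11] -> [-39, -39, -11] -> [-39, -11] -> 0
  [10, 39, 34, 33, 30] -> [] -> [] -> [] -> [] -> 0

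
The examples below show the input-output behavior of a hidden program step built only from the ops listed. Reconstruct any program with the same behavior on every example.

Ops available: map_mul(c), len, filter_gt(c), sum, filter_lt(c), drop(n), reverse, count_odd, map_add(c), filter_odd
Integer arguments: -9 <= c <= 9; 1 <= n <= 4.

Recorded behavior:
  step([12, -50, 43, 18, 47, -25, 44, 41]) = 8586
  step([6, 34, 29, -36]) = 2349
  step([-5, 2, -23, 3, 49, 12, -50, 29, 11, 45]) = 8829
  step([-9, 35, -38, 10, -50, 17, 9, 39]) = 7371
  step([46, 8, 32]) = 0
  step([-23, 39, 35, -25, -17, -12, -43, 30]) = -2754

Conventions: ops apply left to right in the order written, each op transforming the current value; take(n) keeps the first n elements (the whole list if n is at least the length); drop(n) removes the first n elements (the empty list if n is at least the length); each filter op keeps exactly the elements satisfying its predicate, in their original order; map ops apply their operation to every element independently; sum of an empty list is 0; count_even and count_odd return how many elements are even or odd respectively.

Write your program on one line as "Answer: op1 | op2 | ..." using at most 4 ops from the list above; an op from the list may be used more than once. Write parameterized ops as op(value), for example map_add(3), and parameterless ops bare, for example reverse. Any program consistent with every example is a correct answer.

map_mul(9) | map_mul(9) | filter_odd | sum

Check, running the answer program on each example:
  [12, -50, 43, 18, 47, -25, 44, 41] -> [108, -450, 387, 162, 423, -225, 396, 369] -> [972, -4050, 3483, 1458, 3807, -2025, 3564, 3321] -> [3483, 3807, -2025, 3321] -> 8586
  [6, 34, 29, -36] -> [54, 306, 261, -324] -> [486, 2754, 2349, -2916] -> [2349] -> 2349
  [-5, 2, -23, 3, 49, 12, -50, 29, 11, 45] -> [-45, 18, -207, 27, 441, 108, -450, 261, 99, 405] -> [-405, 162, -1863, 243, 3969, 972, -4050, 2349, 891, 3645] -> [-405, -1863, 243, 3969, 2349, 891, 3645] -> 8829
  [-9, 35, -38, 10, -50, 17, 9, 39] -> [-81, 315, -342, 90, -450, 153, 81, 351] -> [-729, 2835, -3078, 810, -4050, 1377, 729, 3159] -> [-729, 2835, 1377, 729, 3159] -> 7371
  [46, 8, 32] -> [414, 72, 288] -> [3726, 648, 2592] -> [] -> 0
  [-23, 39, 35, -25, -17, -12, -43, 30] -> [-207, 351, 315, -225, -153, -108, -387, 270] -> [-1863, 3159, 2835, -2025, -1377, -972, -3483, 2430] -> [-1863, 3159, 2835, -2025, -1377, -3483] -> -2754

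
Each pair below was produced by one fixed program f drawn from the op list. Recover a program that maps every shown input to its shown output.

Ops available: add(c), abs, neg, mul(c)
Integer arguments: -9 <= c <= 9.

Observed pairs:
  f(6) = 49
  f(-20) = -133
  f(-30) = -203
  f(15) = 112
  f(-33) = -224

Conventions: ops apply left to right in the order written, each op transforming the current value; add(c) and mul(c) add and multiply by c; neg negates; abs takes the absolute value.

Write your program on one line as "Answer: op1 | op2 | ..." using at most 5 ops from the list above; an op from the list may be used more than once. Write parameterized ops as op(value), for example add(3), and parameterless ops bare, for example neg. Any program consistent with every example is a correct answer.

add(1) | neg | mul(7) | neg

Check, running the answer program on each example:
  6 -> 7 -> -7 -> -49 -> 49
  -20 -> -19 -> 19 -> 133 -> -133
  -30 -> -29 -> 29 -> 203 -> -203
  15 -> 16 -> -16 -> -112 -> 112
  -33 -> -32 -> 32 -> 224 -> -224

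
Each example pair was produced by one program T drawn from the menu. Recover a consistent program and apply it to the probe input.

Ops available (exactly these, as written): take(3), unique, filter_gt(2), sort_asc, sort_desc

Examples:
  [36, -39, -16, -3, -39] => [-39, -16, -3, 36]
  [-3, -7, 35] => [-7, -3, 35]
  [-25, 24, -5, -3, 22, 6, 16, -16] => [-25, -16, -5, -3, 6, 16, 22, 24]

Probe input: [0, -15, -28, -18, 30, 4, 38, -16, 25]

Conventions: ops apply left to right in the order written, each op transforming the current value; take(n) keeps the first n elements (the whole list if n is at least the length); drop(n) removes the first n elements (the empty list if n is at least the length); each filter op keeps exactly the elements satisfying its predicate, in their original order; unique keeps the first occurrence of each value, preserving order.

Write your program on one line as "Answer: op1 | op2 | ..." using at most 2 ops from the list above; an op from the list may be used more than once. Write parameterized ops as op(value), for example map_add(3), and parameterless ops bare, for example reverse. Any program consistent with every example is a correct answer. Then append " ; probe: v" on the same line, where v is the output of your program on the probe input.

sort_asc | unique ; probe: [-28, -18, -16, -15, 0, 4, 25, 30, 38]

Check, running the answer program on each example:
  [36, -39, -16, -3, -39] -> [-39, -39, -16, -3, 36] -> [-39, -16, -3, 36]
  [-3, -7, 35] -> [-7, -3, 35] -> [-7, -3, 35]
  [-25, 24, -5, -3, 22, 6, 16, -16] -> [-25, -16, -5, -3, 6, 16, 22, 24] -> [-25, -16, -5, -3, 6, 16, 22, 24]
  probe: [0, -15, -28, -18, 30, 4, 38, -16, 25] -> [-28, -18, -16, -15, 0, 4, 25, 30, 38] -> [-28, -18, -16, -15, 0, 4, 25, 30, 38]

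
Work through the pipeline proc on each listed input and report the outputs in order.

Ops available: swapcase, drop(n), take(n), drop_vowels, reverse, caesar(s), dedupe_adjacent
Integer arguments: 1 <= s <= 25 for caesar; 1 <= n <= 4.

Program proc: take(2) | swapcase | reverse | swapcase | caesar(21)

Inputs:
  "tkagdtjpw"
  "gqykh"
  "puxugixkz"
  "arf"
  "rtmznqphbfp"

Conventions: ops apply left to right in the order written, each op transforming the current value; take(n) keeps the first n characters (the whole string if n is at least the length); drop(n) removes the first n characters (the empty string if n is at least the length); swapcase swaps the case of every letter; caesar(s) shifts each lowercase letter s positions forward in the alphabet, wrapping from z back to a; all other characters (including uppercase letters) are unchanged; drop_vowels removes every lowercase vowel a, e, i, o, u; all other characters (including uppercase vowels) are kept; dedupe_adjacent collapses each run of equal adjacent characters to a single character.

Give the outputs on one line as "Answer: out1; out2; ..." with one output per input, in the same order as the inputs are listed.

"fo"; "lb"; "pk"; "mv"; "om"

Execution, op by op:
  "tkagdtjpw" -> "tk" -> "TK" -> "KT" -> "kt" -> "fo"
  "gqykh" -> "gq" -> "GQ" -> "QG" -> "qg" -> "lb"
  "puxugixkz" -> "pu" -> "PU" -> "UP" -> "up" -> "pk"
  "arf" -> "ar" -> "AR" -> "RA" -> "ra" -> "mv"
  "rtmznqphbfp" -> "rt" -> "RT" -> "TR" -> "tr" -> "om"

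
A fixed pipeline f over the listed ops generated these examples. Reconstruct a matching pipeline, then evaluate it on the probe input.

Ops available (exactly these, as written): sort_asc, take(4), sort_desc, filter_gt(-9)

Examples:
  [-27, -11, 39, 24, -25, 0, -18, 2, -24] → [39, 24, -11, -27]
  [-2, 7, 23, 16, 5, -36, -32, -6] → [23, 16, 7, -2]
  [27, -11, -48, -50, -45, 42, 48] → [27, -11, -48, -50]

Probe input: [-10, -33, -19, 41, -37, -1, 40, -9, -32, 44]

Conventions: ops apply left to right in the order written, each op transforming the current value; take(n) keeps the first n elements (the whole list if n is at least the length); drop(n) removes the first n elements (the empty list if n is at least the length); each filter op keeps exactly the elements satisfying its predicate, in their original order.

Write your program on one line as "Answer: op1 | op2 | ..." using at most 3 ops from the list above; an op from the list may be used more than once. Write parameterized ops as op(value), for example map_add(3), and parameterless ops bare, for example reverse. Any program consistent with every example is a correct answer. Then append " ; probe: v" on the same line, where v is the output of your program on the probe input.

take(4) | sort_desc ; probe: [41, -10, -19, -33]

Check, running the answer program on each example:
  [-27, -11, 39, 24, -25, 0, -18, 2, -24] -> [-27, -11, 39, 24] -> [39, 24, -11, -27]
  [-2, 7, 23, 16, 5, -36, -32, -6] -> [-2, 7, 23, 16] -> [23, 16, 7, -2]
  [27, -11, -48, -50, -45, 42, 48] -> [27, -11, -48, -50] -> [27, -11, -48, -50]
  probe: [-10, -33, -19, 41, -37, -1, 40, -9, -32, 44] -> [-10, -33, -19, 41] -> [41, -10, -19, -33]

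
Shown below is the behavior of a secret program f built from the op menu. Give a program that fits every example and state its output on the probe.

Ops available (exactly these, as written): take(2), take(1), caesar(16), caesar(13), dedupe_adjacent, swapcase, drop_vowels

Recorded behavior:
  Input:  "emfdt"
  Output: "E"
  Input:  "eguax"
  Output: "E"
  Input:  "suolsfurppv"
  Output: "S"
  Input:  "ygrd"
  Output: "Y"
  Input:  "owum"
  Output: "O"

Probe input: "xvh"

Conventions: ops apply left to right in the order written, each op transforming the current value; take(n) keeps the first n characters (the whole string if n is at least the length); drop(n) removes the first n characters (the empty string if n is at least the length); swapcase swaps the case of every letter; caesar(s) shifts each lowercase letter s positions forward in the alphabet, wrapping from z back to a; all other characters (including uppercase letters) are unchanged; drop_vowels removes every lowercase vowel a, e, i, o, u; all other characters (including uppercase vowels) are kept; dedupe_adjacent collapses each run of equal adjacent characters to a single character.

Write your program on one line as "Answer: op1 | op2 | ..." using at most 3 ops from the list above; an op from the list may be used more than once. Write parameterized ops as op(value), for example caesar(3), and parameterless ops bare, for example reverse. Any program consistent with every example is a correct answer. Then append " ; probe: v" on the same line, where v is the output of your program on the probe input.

swapcase | dedupe_adjacent | take(1) ; probe: "X"

Check, running the answer program on each example:
  "emfdt" -> "EMFDT" -> "EMFDT" -> "E"
  "eguax" -> "EGUAX" -> "EGUAX" -> "E"
  "suolsfurppv" -> "SUOLSFURPPV" -> "SUOLSFURPV" -> "S"
  "ygrd" -> "YGRD" -> "YGRD" -> "Y"
  "owum" -> "OWUM" -> "OWUM" -> "O"
  probe: "xvh" -> "XVH" -> "XVH" -> "X"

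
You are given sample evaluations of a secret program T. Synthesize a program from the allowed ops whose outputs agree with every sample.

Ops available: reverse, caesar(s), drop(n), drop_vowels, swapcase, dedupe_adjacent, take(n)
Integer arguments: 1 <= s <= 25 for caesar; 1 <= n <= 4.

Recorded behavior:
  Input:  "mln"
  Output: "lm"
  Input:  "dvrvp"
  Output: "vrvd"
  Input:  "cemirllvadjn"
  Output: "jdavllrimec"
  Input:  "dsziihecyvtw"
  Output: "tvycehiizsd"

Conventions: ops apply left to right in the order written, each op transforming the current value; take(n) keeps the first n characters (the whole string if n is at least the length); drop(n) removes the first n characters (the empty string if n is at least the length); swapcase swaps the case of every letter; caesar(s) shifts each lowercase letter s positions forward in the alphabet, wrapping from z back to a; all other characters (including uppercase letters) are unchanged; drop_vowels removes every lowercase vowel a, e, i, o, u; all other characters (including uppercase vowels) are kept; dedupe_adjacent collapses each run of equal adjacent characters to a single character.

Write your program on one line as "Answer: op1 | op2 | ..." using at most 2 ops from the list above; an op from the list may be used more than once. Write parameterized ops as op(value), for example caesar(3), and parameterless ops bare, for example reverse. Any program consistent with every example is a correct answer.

reverse | drop(1)

Check, running the answer program on each example:
  "mln" -> "nlm" -> "lm"
  "dvrvp" -> "pvrvd" -> "vrvd"
  "cemirllvadjn" -> "njdavllrimec" -> "jdavllrimec"
  "dsziihecyvtw" -> "wtvycehiizsd" -> "tvycehiizsd"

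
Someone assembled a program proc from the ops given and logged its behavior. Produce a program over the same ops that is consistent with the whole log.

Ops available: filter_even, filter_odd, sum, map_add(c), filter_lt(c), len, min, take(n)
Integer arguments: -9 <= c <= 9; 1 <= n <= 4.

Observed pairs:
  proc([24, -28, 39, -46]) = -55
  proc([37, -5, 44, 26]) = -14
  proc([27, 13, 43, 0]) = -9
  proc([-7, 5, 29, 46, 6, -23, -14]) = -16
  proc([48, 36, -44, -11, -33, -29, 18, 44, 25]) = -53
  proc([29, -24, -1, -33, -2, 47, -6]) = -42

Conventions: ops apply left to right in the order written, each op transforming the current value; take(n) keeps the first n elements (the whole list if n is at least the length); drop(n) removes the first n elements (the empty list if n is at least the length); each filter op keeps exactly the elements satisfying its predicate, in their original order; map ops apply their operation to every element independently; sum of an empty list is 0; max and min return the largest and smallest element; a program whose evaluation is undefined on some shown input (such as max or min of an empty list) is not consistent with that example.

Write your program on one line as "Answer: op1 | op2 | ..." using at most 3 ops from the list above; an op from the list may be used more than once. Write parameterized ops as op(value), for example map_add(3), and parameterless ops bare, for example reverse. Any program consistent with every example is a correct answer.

take(4) | map_add(-9) | min

Check, running the answer program on each example:
  [24, -28, 39, -46] -> [24, -28, 39, -46] -> [15, -37, 30, -55] -> -55
  [37, -5, 44, 26] -> [37, -5, 44, 26] -> [28, -14, 35, 17] -> -14
  [27, 13, 43, 0] -> [27, 13, 43, 0] -> [18, 4, 34, -9] -> -9
  [-7, 5, 29, 46, 6, -23, -14] -> [-7, 5, 29, 46] -> [-16, -4, 20, 37] -> -16
  [48, 36, -44, -11, -33, -29, 18, 44, 25] -> [48, 36, -44, -11] -> [39, 27, -53, -20] -> -53
  [29, -24, -1, -33, -2, 47, -6] -> [29, -24, -1, -33] -> [20, -33, -10, -42] -> -42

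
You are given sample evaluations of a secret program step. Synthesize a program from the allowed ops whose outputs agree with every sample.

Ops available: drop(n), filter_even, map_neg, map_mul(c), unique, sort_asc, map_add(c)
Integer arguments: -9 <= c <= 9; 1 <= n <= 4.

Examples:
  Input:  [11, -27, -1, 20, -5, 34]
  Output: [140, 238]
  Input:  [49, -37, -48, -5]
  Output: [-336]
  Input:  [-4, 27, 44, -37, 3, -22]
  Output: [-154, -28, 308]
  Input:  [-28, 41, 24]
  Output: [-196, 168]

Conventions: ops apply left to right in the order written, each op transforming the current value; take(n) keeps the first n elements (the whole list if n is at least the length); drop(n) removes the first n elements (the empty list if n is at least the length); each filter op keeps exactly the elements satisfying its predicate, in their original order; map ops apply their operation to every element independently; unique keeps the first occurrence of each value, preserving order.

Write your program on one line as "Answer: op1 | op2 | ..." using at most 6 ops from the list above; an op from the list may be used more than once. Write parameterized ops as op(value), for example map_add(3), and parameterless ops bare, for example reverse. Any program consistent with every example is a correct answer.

filter_even | map_neg | sort_asc | map_mul(-7) | sort_asc

Check, running the answer program on each example:
  [11, -27, -1, 20, -5, 34] -> [20, 34] -> [-20, -34] -> [-34, -20] -> [238, 140] -> [140, 238]
  [49, -37, -48, -5] -> [-48] -> [48] -> [48] -> [-336] -> [-336]
  [-4, 27, 44, -37, 3, -22] -> [-4, 44, -22] -> [4, -44, 22] -> [-44, 4, 22] -> [308, -28, -154] -> [-154, -28, 308]
  [-28, 41, 24] -> [-28, 24] -> [28, -24] -> [-24, 28] -> [168, -196] -> [-196, 168]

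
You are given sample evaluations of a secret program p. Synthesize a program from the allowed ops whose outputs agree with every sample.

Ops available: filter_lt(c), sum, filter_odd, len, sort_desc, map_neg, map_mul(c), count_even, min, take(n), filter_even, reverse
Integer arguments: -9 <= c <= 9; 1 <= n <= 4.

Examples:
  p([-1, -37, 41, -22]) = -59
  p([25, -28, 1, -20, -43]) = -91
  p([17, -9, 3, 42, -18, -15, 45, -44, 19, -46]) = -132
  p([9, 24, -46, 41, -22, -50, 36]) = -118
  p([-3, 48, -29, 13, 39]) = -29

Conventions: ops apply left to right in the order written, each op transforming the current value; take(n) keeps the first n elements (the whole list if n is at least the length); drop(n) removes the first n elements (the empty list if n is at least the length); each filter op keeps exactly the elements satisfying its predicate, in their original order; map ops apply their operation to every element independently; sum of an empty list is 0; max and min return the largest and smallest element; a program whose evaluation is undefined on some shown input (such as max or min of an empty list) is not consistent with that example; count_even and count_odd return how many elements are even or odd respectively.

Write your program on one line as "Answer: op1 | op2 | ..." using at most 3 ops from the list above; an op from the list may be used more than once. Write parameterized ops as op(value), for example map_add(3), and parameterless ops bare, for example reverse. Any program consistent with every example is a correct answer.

filter_lt(-3) | sort_desc | sum

Check, running the answer program on each example:
  [-1, -37, 41, -22] -> [-37, -22] -> [-22, -37] -> -59
  [25, -28, 1, -20, -43] -> [-28, -20, -43] -> [-20, -28, -43] -> -91
  [17, -9, 3, 42, -18, -15, 45, -44, 19, -46] -> [-9, -18, -15, -44, -46] -> [-9, -15, -18, -44, -46] -> -132
  [9, 24, -46, 41, -22, -50, 36] -> [-46, -22, -50] -> [-22, -46, -50] -> -118
  [-3, 48, -29, 13, 39] -> [-29] -> [-29] -> -29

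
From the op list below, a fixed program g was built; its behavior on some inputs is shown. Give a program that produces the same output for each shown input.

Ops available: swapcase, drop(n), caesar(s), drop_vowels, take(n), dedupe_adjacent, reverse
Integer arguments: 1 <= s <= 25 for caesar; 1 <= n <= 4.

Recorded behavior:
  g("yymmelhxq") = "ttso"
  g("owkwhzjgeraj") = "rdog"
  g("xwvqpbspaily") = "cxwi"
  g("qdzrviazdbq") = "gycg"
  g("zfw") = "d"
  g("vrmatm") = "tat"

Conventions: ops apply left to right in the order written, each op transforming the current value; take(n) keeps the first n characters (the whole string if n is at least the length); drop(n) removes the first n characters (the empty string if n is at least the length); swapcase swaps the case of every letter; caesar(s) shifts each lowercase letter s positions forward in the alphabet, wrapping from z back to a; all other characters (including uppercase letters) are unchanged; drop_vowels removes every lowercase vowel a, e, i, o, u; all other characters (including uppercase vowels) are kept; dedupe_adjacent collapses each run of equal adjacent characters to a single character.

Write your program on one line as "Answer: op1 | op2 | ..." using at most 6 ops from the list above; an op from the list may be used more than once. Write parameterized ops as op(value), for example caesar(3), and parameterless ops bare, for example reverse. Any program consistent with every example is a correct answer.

drop(2) | drop_vowels | take(4) | caesar(25) | caesar(8)

Check, running the answer program on each example:
  "yymmelhxq" -> "mmelhxq" -> "mmlhxq" -> "mmlh" -> "llkg" -> "ttso"
  "owkwhzjgeraj" -> "kwhzjgeraj" -> "kwhzjgrj" -> "kwhz" -> "jvgy" -> "rdog"
  "xwvqpbspaily" -> "vqpbspaily" -> "vqpbsply" -> "vqpb" -> "upoa" -> "cxwi"
  "qdzrviazdbq" -> "zrviazdbq" -> "zrvzdbq" -> "zrvz" -> "yquy" -> "gycg"
  "zfw" -> "w" -> "w" -> "w" -> "v" -> "d"
  "vrmatm" -> "matm" -> "mtm" -> "mtm" -> "lsl" -> "tat"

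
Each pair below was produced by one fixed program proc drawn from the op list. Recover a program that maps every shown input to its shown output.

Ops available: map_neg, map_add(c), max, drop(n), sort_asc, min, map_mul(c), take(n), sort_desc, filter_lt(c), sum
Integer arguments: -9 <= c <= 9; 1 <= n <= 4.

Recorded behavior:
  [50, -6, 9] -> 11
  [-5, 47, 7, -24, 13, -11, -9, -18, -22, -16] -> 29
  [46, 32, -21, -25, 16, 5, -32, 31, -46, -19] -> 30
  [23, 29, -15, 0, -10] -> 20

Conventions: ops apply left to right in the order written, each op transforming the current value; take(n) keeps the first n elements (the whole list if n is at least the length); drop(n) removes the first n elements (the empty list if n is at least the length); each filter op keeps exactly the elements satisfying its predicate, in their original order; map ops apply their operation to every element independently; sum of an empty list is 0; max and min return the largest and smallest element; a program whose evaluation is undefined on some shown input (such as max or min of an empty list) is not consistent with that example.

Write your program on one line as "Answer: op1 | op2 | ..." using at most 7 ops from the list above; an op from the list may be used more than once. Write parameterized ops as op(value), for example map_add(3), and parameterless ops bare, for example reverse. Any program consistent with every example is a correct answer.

filter_lt(1) | map_add(-5) | take(4) | map_neg | take(2) | max

Check, running the answer program on each example:
  [50, -6, 9] -> [-6] -> [-11] -> [-11] -> [11] -> [11] -> 11
  [-5, 47, 7, -24, 13, -11, -9, -18, -22, -16] -> [-5, -24, -11, -9, -18, -22, -16] -> [-10, -29, -16, -14, -23, -27, -21] -> [-10, -29, -16, -14] -> [10, 29, 16, 14] -> [10, 29] -> 29
  [46, 32, -21, -25, 16, 5, -32, 31, -46, -19] -> [-21, -25, -32, -46, -19] -> [-26, -30, -37, -51, -24] -> [-26, -30, -37, -51] -> [26, 30, 37, 51] -> [26, 30] -> 30
  [23, 29, -15, 0, -10] -> [-15, 0, -10] -> [-20, -5, -15] -> [-20, -5, -15] -> [20, 5, 15] -> [20, 5] -> 20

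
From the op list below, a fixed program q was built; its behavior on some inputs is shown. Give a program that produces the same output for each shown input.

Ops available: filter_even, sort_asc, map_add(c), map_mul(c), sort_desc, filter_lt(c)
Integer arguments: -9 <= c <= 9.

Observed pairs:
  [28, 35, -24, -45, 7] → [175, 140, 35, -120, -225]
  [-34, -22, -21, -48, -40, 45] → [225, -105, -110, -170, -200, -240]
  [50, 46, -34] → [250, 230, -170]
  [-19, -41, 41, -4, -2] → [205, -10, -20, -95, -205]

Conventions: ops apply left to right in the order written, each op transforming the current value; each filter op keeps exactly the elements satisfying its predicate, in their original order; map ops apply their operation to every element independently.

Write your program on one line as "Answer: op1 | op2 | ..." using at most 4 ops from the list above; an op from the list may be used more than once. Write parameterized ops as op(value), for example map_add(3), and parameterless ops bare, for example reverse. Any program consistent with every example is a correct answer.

sort_asc | sort_desc | map_mul(5)

Check, running the answer program on each example:
  [28, 35, -24, -45, 7] -> [-45, -24, 7, 28, 35] -> [35, 28, 7, -24, -45] -> [175, 140, 35, -120, -225]
  [-34, -22, -21, -48, -40, 45] -> [-48, -40, -34, -22, -21, 45] -> [45, -21, -22, -34, -40, -48] -> [225, -105, -110, -170, -200, -240]
  [50, 46, -34] -> [-34, 46, 50] -> [50, 46, -34] -> [250, 230, -170]
  [-19, -41, 41, -4, -2] -> [-41, -19, -4, -2, 41] -> [41, -2, -4, -19, -41] -> [205, -10, -20, -95, -205]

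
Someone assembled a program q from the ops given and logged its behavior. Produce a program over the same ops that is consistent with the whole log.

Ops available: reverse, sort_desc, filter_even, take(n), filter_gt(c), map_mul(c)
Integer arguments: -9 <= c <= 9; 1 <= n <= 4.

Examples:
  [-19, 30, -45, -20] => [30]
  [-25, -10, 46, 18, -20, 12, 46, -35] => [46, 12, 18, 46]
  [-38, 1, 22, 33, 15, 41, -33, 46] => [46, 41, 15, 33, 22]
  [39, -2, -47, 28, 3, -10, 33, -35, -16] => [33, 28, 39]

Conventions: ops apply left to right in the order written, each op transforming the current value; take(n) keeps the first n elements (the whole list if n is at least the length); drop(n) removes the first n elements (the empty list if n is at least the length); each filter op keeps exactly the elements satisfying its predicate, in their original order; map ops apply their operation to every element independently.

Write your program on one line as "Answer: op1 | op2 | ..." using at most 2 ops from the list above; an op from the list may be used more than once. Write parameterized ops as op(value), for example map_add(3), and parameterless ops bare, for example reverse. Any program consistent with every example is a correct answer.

reverse | filter_gt(8)

Check, running the answer program on each example:
  [-19, 30, -45, -20] -> [-20, -45, 30, -19] -> [30]
  [-25, -10, 46, 18, -20, 12, 46, -35] -> [-35, 46, 12, -20, 18, 46, -10, -25] -> [46, 12, 18, 46]
  [-38, 1, 22, 33, 15, 41, -33, 46] -> [46, -33, 41, 15, 33, 22, 1, -38] -> [46, 41, 15, 33, 22]
  [39, -2, -47, 28, 3, -10, 33, -35, -16] -> [-16, -35, 33, -10, 3, 28, -47, -2, 39] -> [33, 28, 39]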